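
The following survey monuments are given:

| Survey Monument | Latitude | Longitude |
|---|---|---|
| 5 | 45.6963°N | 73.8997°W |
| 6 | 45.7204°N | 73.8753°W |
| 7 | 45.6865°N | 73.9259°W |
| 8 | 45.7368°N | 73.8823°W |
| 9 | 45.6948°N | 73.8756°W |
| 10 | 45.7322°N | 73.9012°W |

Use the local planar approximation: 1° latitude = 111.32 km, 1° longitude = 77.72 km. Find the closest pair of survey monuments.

Pairwise distances:
8–10: √((-0.0046·111.32)² + (-0.0189·77.72)²) = √(0.262218 + 2.157691) = 1.5556 km
5–9: √((-0.0015·111.32)² + (0.0241·77.72)²) = √(0.027882 + 3.508324) = 1.8805 km
6–8: √((0.0164·111.32)² + (-0.0070·77.72)²) = √(3.332991 + 0.295980) = 1.9050 km
5–7: √((-0.0098·111.32)² + (-0.0262·77.72)²) = √(1.190141 + 4.146371) = 2.3101 km
6–10: √((0.0118·111.32)² + (-0.0259·77.72)²) = √(1.725482 + 4.051960) = 2.4036 km
6–9: √((-0.0256·111.32)² + (-0.0003·77.72)²) = √(8.121314 + 0.000544) = 2.8499 km
5–6: √((0.0241·111.32)² + (0.0244·77.72)²) = √(7.197480 + 3.596212) = 3.2854 km
5–10: √((0.0359·111.32)² + (-0.0015·77.72)²) = √(15.971117 + 0.013591) = 3.9981 km
7–9: √((0.0083·111.32)² + (0.0503·77.72)²) = √(0.853695 + 15.282752) = 4.0170 km
9–10: √((0.0374·111.32)² + (-0.0256·77.72)²) = √(17.333633 + 3.958635) = 4.6144 km
8–9: √((-0.0420·111.32)² + (0.0067·77.72)²) = √(21.859739 + 0.271153) = 4.7043 km
5–8: √((0.0405·111.32)² + (0.0174·77.72)²) = √(20.326212 + 1.828791) = 4.7069 km
7–10: √((0.0457·111.32)² + (0.0247·77.72)²) = √(25.880865 + 3.685187) = 5.4375 km
6–7: √((-0.0339·111.32)² + (-0.0506·77.72)²) = √(14.241174 + 15.465594) = 5.4504 km
7–8: √((0.0503·111.32)² + (0.0436·77.72)²) = √(31.353236 + 11.482556) = 6.5449 km
Closest pair: 8–10 at 1.5556 km.

8 and 10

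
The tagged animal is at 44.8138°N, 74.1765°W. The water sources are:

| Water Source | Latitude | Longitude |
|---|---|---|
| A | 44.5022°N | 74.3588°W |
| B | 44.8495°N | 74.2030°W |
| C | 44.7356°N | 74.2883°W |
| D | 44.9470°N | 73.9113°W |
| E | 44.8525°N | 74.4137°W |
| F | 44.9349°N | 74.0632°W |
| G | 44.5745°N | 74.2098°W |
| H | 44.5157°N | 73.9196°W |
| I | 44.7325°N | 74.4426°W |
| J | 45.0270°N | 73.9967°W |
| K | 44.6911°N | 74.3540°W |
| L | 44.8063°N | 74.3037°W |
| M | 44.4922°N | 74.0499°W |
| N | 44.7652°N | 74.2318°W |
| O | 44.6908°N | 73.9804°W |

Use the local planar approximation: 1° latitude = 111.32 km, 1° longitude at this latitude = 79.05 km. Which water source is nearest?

B

Distances from 44.8138°N, 74.1765°W:
A: 37.5617 km
B: 4.4924 km
C: 12.4051 km
D: 25.6779 km
E: 19.2392 km
F: 16.1849 km
G: 26.7686 km
H: 38.9053 km
I: 22.8995 km
J: 27.6639 km
K: 19.5818 km
L: 10.0898 km
M: 37.1730 km
N: 6.9555 km
O: 20.6829 km
Minimum: B at 4.4924 km.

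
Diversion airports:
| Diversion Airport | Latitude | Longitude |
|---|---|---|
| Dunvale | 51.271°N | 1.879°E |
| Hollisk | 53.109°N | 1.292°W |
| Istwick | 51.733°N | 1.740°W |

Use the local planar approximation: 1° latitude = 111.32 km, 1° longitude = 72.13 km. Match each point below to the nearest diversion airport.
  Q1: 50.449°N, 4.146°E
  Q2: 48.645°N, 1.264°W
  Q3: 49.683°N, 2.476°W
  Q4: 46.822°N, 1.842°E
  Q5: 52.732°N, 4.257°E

Q1→Dunvale; Q2→Istwick; Q3→Istwick; Q4→Dunvale; Q5→Dunvale

Q1 at 50.449°N, 4.146°E:
  Dunvale: 187.381 km
  Hollisk: 491.463 km
  Istwick: 447.972 km
  → nearest: Dunvale (187.381 km)
Q2 at 48.645°N, 1.264°W:
  Dunvale: 369.932 km
  Hollisk: 496.937 km
  Istwick: 345.467 km
  → nearest: Istwick (345.467 km)
Q3 at 49.683°N, 2.476°W:
  Dunvale: 360.451 km
  Hollisk: 390.827 km
  Istwick: 234.300 km
  → nearest: Istwick (234.300 km)
Q4 at 46.822°N, 1.842°E:
  Dunvale: 495.270 km
  Hollisk: 735.471 km
  Istwick: 604.671 km
  → nearest: Dunvale (495.270 km)
Q5 at 52.732°N, 4.257°E:
  Dunvale: 236.373 km
  Hollisk: 402.444 km
  Istwick: 446.630 km
  → nearest: Dunvale (236.373 km)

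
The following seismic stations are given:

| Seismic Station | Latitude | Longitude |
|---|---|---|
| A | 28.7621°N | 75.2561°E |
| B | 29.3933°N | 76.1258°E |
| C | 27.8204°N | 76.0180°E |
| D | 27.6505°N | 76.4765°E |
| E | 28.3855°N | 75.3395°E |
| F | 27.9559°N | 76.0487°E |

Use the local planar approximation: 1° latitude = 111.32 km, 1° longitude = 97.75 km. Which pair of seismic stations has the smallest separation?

Pairwise distances:
A–B: 110.2925 km
A–C: 128.5923 km
A–D: 171.8822 km
A–E: 42.7084 km
A–F: 118.5623 km
B–C: 175.4120 km
B–D: 197.0139 km
B–E: 135.9919 km
B–F: 160.1888 km
C–D: 48.6456 km
C–E: 91.4116 km
C–F: 15.3795 km
D–E: 138.0110 km
D–F: 53.8934 km
E–F: 84.2194 km
Closest pair: C–F at 15.3795 km.

C and F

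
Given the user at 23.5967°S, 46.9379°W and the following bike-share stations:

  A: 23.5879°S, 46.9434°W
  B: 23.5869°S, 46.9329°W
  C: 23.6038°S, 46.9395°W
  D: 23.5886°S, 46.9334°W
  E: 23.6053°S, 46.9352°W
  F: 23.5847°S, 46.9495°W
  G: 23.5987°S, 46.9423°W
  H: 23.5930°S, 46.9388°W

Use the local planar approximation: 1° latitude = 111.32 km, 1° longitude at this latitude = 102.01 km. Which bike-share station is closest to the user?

H

Distances from 23.5967°S, 46.9379°W:
A: √((0.0088·111.32)² + (-0.0055·102.01)²) = √(0.959648 + 0.314783) = 1.1289 km
B: √((0.0098·111.32)² + (0.0050·102.01)²) = √(1.190141 + 0.260151) = 1.2043 km
C: √((-0.0071·111.32)² + (-0.0016·102.01)²) = √(0.624688 + 0.026639) = 0.8070 km
D: √((0.0081·111.32)² + (0.0045·102.01)²) = √(0.813048 + 0.210722) = 1.0118 km
E: √((-0.0086·111.32)² + (0.0027·102.01)²) = √(0.916523 + 0.075860) = 0.9962 km
F: √((0.0120·111.32)² + (-0.0116·102.01)²) = √(1.784469 + 1.400237) = 1.7846 km
G: √((-0.0020·111.32)² + (-0.0044·102.01)²) = √(0.049569 + 0.201461) = 0.5010 km
H: √((0.0037·111.32)² + (-0.0009·102.01)²) = √(0.169648 + 0.008429) = 0.4220 km
Minimum: H at 0.4220 km.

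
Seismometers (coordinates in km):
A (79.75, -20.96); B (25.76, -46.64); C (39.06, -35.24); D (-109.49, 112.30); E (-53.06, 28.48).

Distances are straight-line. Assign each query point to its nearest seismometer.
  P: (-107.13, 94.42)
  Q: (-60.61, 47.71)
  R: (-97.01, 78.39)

P→D; Q→E; R→D

P at (-107.13, 94.42):
  A: √((186.88)² + (-115.38)²) = √(34924.1344 + 13312.5444) = 219.63 km
  B: √((132.89)² + (-141.06)²) = √(17659.7521 + 19897.9236) = 193.80 km
  C: √((146.19)² + (-129.66)²) = √(21371.5161 + 16811.7156) = 195.41 km
  D: √((-2.36)² + (17.88)²) = √(5.5696 + 319.6944) = 18.04 km
  E: √((54.07)² + (-65.94)²) = √(2923.5649 + 4348.0836) = 85.27 km
  → nearest: D (18.04 km)
Q at (-60.61, 47.71):
  A: √((140.36)² + (-68.67)²) = √(19700.9296 + 4715.5689) = 156.26 km
  B: √((86.37)² + (-94.35)²) = √(7459.7769 + 8901.9225) = 127.91 km
  C: √((99.67)² + (-82.95)²) = √(9934.1089 + 6880.7025) = 129.67 km
  D: √((-48.88)² + (64.59)²) = √(2389.2544 + 4171.8681) = 81.00 km
  E: √((7.55)² + (-19.23)²) = √(57.0025 + 369.7929) = 20.66 km
  → nearest: E (20.66 km)
R at (-97.01, 78.39):
  A: √((176.76)² + (-99.35)²) = √(31244.0976 + 9870.4225) = 202.77 km
  B: √((122.77)² + (-125.03)²) = √(15072.4729 + 15632.5009) = 175.23 km
  C: √((136.07)² + (-113.63)²) = √(18515.0449 + 12911.7769) = 177.28 km
  D: √((-12.48)² + (33.91)²) = √(155.7504 + 1149.8881) = 36.13 km
  E: √((43.95)² + (-49.91)²) = √(1931.6025 + 2491.0081) = 66.50 km
  → nearest: D (36.13 km)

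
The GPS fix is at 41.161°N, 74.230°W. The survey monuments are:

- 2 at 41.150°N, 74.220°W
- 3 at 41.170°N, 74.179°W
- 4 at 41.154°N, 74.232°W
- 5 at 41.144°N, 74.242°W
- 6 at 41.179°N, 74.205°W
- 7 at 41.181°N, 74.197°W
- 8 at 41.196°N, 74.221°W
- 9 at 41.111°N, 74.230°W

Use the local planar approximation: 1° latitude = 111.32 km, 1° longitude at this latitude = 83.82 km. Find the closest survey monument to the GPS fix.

Distances from 41.161°N, 74.230°W:
2: 1.484 km
3: 4.391 km
4: 0.797 km
5: 2.143 km
6: 2.899 km
7: 3.551 km
8: 3.969 km
9: 5.566 km
Minimum: 4 at 0.797 km.

4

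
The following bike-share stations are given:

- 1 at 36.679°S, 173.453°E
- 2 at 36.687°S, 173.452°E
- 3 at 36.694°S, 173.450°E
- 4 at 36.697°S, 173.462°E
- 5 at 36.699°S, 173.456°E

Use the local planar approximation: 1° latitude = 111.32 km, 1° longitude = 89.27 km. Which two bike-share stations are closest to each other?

Pairwise distances:
1–2: 0.895 km
1–3: 1.691 km
1–4: 2.159 km
1–5: 2.242 km
2–3: 0.799 km
2–4: 1.427 km
2–5: 1.383 km
3–4: 1.122 km
3–5: 0.772 km
4–5: 0.580 km
Closest pair: 4–5 at 0.580 km.

4 and 5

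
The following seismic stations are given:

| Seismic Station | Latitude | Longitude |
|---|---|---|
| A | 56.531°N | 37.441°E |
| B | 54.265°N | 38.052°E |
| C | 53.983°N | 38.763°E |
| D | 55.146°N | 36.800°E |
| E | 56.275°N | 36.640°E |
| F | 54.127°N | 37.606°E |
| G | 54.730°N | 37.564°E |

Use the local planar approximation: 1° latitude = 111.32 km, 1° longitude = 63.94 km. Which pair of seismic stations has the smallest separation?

B and F

Pairwise distances:
A–B: 255.258 km
A–C: 295.971 km
A–D: 159.533 km
A–E: 58.611 km
A–F: 267.821 km
A–G: 200.642 km
B–C: 55.247 km
B–D: 126.597 km
B–E: 241.281 km
B–F: 32.392 km
B–G: 60.441 km
C–D: 180.319 km
C–E: 289.008 km
C–F: 75.695 km
C–G: 113.103 km
D–E: 126.096 km
D–F: 124.593 km
D–G: 67.312 km
E–F: 246.964 km
E–G: 181.854 km
F–G: 67.180 km
Closest pair: B–F at 32.392 km.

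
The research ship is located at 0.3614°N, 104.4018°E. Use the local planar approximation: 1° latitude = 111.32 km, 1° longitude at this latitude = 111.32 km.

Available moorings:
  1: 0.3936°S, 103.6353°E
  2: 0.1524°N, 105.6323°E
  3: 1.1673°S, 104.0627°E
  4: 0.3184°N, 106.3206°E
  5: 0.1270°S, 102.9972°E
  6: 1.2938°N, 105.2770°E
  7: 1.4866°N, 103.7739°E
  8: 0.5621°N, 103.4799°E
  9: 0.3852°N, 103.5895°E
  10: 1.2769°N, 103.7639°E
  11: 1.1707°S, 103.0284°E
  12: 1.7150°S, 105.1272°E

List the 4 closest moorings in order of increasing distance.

Distances from 0.3614°N, 104.4018°E:
1: 119.7685 km
2: 138.9411 km
3: 174.3114 km
4: 213.6544 km
5: 165.5428 km
6: 142.3567 km
7: 143.4402 km
8: 105.0297 km
9: 90.4640 km
10: 124.2132 km
11: 229.0477 km
12: 244.8443 km
Sorted: 9 (90.4640 km) < 8 (105.0297 km) < 1 (119.7685 km) < 10 (124.2132 km) < 2 (138.9411 km) < 6 (142.3567 km) < …

9, 8, 1, 10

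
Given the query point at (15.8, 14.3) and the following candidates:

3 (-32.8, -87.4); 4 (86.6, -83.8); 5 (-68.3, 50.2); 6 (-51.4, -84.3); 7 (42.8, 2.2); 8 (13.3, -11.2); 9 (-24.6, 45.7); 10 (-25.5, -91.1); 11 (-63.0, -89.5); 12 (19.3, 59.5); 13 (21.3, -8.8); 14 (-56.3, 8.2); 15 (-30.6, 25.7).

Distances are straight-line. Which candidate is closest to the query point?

13

Distances from (15.8, 14.3):
3: 112.7
4: 121.0
5: 91.4
6: 119.3
7: 29.6
8: 25.6
9: 51.2
10: 113.2
11: 130.3
12: 45.3
13: 23.7
14: 72.4
15: 47.8
Minimum: 13 at 23.7.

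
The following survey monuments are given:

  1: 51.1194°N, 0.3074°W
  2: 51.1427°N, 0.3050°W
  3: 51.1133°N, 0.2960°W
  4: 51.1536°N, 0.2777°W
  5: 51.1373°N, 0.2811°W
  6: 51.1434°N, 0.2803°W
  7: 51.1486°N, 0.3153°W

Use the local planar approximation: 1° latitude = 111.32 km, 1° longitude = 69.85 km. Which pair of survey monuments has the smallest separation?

Pairwise distances:
1–2: √((0.0233·111.32)² + (0.0024·69.85)²) = √(6.727570 + 0.028103) = 2.5992 km
1–3: √((-0.0061·111.32)² + (0.0114·69.85)²) = √(0.461112 + 0.634078) = 1.0465 km
1–4: √((0.0342·111.32)² + (0.0297·69.85)²) = √(14.494345 + 4.303737) = 4.3357 km
1–5: √((0.0179·111.32)² + (0.0263·69.85)²) = √(3.970566 + 3.374771) = 2.7102 km
1–6: √((0.0240·111.32)² + (0.0271·69.85)²) = √(7.137874 + 3.583203) = 3.2743 km
1–7: √((0.0292·111.32)² + (-0.0079·69.85)²) = √(10.566036 + 0.304500) = 3.2970 km
2–3: √((-0.0294·111.32)² + (0.0090·69.85)²) = √(10.711272 + 0.395201) = 3.3326 km
2–4: √((0.0109·111.32)² + (0.0273·69.85)²) = √(1.472310 + 3.636287) = 2.2602 km
2–5: √((-0.0054·111.32)² + (0.0239·69.85)²) = √(0.361355 + 2.786946) = 1.7743 km
2–6: √((0.0007·111.32)² + (0.0247·69.85)²) = √(0.006072 + 2.976643) = 1.7271 km
2–7: √((0.0059·111.32)² + (-0.0103·69.85)²) = √(0.431370 + 0.517615) = 0.9742 km
3–4: √((0.0403·111.32)² + (0.0183·69.85)²) = √(20.125955 + 1.633936) = 4.6647 km
3–5: √((0.0240·111.32)² + (0.0149·69.85)²) = √(7.137874 + 1.083192) = 2.8672 km
3–6: √((0.0301·111.32)² + (0.0157·69.85)²) = √(11.227405 + 1.202630) = 3.5256 km
3–7: √((0.0353·111.32)² + (-0.0193·69.85)²) = √(15.441725 + 1.817387) = 4.1544 km
4–5: √((-0.0163·111.32)² + (-0.0034·69.85)²) = √(3.292468 + 0.056402) = 1.8300 km
4–6: √((-0.0102·111.32)² + (-0.0026·69.85)²) = √(1.289278 + 0.032982) = 1.1499 km
4–7: √((-0.0050·111.32)² + (-0.0376·69.85)²) = √(0.309804 + 6.897767) = 2.6847 km
5–6: √((0.0061·111.32)² + (0.0008·69.85)²) = √(0.461112 + 0.003123) = 0.6813 km
5–7: √((0.0113·111.32)² + (-0.0342·69.85)²) = √(1.582353 + 5.706700) = 2.6998 km
6–7: √((0.0052·111.32)² + (-0.0350·69.85)²) = √(0.335084 + 5.976803) = 2.5123 km
Closest pair: 5–6 at 0.6813 km.

5 and 6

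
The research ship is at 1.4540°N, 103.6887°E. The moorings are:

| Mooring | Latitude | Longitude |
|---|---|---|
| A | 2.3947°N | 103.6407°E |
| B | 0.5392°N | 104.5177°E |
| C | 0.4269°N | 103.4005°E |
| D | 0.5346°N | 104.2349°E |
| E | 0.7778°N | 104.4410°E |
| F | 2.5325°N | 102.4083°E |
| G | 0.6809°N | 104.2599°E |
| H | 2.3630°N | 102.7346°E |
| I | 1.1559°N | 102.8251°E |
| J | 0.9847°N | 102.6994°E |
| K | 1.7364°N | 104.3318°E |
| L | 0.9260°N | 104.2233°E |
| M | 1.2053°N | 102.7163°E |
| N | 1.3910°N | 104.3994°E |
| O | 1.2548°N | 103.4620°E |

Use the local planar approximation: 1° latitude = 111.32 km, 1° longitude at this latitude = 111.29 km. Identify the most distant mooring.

F

Distances from 1.4540°N, 103.6887°E:
A: 104.8549 km
B: 137.4128 km
C: 118.7503 km
D: 119.0380 km
E: 112.5872 km
F: 186.3306 km
G: 106.9934 km
H: 146.6764 km
I: 101.6777 km
J: 121.8651 km
K: 78.1705 km
L: 83.6329 km
M: 111.7036 km
N: 79.4041 km
O: 33.5895 km
Maximum: F at 186.3306 km.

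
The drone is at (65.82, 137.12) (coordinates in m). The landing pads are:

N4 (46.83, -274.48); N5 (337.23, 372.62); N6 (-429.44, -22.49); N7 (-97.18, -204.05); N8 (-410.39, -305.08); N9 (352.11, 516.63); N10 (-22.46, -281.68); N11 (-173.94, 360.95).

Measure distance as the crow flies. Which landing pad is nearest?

N11

Distances from (65.82, 137.12):
N4: 412.04 m
N5: 359.34 m
N6: 520.34 m
N7: 378.11 m
N8: 649.86 m
N9: 475.38 m
N10: 428.00 m
N11: 328.00 m
Minimum: N11 at 328.00 m.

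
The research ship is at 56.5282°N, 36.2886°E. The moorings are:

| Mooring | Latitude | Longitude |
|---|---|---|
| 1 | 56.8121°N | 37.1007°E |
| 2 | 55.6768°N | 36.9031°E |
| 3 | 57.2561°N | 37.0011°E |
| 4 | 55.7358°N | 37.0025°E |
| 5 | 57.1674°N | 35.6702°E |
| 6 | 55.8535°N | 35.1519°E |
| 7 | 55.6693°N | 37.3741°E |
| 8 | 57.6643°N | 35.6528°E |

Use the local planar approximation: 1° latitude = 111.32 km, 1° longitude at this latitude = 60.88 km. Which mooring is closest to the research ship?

Distances from 56.5282°N, 36.2886°E:
1: 58.6786 km
2: 101.8941 km
3: 91.9097 km
4: 98.3360 km
5: 80.5017 km
6: 102.1279 km
7: 116.2285 km
8: 132.2615 km
Minimum: 1 at 58.6786 km.

1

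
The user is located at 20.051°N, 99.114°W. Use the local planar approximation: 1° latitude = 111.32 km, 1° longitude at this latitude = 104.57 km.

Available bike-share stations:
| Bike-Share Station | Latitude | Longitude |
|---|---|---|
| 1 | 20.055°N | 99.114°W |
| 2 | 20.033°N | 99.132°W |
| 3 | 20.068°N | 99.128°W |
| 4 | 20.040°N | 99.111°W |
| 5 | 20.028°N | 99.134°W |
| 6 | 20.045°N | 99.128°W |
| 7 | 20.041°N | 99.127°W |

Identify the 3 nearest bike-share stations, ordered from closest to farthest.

1, 4, 6

Distances from 20.051°N, 99.114°W:
1: √((0.004·111.32)² + (0.000·104.57)²) = √(0.19827 + 0.00000) = 0.445 km
2: √((-0.018·111.32)² + (-0.018·104.57)²) = √(4.01505 + 3.54290) = 2.749 km
3: √((0.017·111.32)² + (-0.014·104.57)²) = √(3.58133 + 2.14324) = 2.393 km
4: √((-0.011·111.32)² + (0.003·104.57)²) = √(1.49945 + 0.09841) = 1.264 km
5: √((-0.023·111.32)² + (-0.020·104.57)²) = √(6.55544 + 4.37395) = 3.306 km
6: √((-0.006·111.32)² + (-0.014·104.57)²) = √(0.44612 + 2.14324) = 1.609 km
7: √((-0.010·111.32)² + (-0.013·104.57)²) = √(1.23921 + 1.84800) = 1.757 km
Sorted: 1 (0.445 km) < 4 (1.264 km) < 6 (1.609 km) < 7 (1.757 km) < 3 (2.393 km) < …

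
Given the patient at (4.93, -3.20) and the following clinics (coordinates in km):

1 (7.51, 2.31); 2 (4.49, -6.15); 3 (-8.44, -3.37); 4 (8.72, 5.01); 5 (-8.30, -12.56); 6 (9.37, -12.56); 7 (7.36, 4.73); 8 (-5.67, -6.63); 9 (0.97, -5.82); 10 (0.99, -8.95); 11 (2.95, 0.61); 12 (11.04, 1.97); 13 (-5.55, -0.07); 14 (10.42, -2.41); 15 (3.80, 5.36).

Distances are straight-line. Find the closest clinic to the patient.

Distances from (4.93, -3.20):
1: √((2.58)² + (5.51)²) = √(6.6564 + 30.3601) = 6.08 km
2: √((-0.44)² + (-2.95)²) = √(0.1936 + 8.7025) = 2.98 km
3: √((-13.37)² + (-0.17)²) = √(178.7569 + 0.0289) = 13.37 km
4: √((3.79)² + (8.21)²) = √(14.3641 + 67.4041) = 9.04 km
5: √((-13.23)² + (-9.36)²) = √(175.0329 + 87.6096) = 16.21 km
6: √((4.44)² + (-9.36)²) = √(19.7136 + 87.6096) = 10.36 km
7: √((2.43)² + (7.93)²) = √(5.9049 + 62.8849) = 8.29 km
8: √((-10.60)² + (-3.43)²) = √(112.3600 + 11.7649) = 11.14 km
9: √((-3.96)² + (-2.62)²) = √(15.6816 + 6.8644) = 4.75 km
10: √((-3.94)² + (-5.75)²) = √(15.5236 + 33.0625) = 6.97 km
11: √((-1.98)² + (3.81)²) = √(3.9204 + 14.5161) = 4.29 km
12: √((6.11)² + (5.17)²) = √(37.3321 + 26.7289) = 8.00 km
13: √((-10.48)² + (3.13)²) = √(109.8304 + 9.7969) = 10.94 km
14: √((5.49)² + (0.79)²) = √(30.1401 + 0.6241) = 5.55 km
15: √((-1.13)² + (8.56)²) = √(1.2769 + 73.2736) = 8.63 km
Minimum: 2 at 2.98 km.

2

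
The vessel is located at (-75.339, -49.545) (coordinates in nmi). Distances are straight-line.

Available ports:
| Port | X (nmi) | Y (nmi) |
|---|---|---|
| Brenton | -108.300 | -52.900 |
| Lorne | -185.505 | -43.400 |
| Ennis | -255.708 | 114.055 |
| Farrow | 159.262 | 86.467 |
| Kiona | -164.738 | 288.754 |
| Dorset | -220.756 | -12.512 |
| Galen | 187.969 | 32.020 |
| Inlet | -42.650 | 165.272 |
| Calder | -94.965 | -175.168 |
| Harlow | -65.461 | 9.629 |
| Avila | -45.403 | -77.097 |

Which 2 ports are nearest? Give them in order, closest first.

Brenton, Avila

Distances from (-75.339, -49.545):
Brenton: √((-32.961)² + (-3.355)²) = √(1086.42752 + 11.25602) = 33.131 nmi
Lorne: √((-110.166)² + (6.145)²) = √(12136.54756 + 37.76103) = 110.337 nmi
Ennis: √((-180.369)² + (163.600)²) = √(32532.97616 + 26764.96000) = 243.512 nmi
Farrow: √((234.601)² + (136.012)²) = √(55037.62920 + 18499.26414) = 271.177 nmi
Kiona: √((-89.399)² + (338.299)²) = √(7992.18120 + 114446.21340) = 349.912 nmi
Dorset: √((-145.417)² + (37.033)²) = √(21146.10389 + 1371.44309) = 150.058 nmi
Galen: √((263.308)² + (81.565)²) = √(69331.10286 + 6652.84922) = 275.652 nmi
Inlet: √((32.689)² + (214.817)²) = √(1068.57072 + 46146.34349) = 217.290 nmi
Calder: √((-19.626)² + (-125.623)²) = √(385.17988 + 15781.13813) = 127.147 nmi
Harlow: √((9.878)² + (59.174)²) = √(97.57488 + 3501.56228) = 59.993 nmi
Avila: √((29.936)² + (-27.552)²) = √(896.16410 + 759.11270) = 40.685 nmi
Sorted: Brenton (33.131 nmi) < Avila (40.685 nmi) < Harlow (59.993 nmi) < Lorne (110.337 nmi) < …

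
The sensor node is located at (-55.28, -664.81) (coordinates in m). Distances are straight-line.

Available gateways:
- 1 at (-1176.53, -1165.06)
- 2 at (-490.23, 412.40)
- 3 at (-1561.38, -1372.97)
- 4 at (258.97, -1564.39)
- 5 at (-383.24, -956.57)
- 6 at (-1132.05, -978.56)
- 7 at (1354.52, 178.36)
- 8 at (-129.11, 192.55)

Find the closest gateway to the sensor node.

5

Distances from (-55.28, -664.81):
1: 1227.78 m
2: 1161.71 m
3: 1664.28 m
4: 952.89 m
5: 438.96 m
6: 1121.55 m
7: 1642.70 m
8: 860.53 m
Minimum: 5 at 438.96 m.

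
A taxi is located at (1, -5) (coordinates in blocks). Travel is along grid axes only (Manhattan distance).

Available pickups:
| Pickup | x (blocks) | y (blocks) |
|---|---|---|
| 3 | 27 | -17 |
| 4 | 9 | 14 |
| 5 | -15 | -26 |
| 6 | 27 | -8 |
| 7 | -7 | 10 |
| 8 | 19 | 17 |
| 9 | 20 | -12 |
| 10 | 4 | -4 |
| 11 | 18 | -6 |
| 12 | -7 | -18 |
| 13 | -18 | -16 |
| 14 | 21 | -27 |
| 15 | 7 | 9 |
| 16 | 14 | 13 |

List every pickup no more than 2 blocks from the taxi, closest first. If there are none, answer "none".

none

Distances from (1, -5):
3: |26| + |-12| = 26 + 12 = 38 blocks
4: |8| + |19| = 8 + 19 = 27 blocks
5: |-16| + |-21| = 16 + 21 = 37 blocks
6: |26| + |-3| = 26 + 3 = 29 blocks
7: |-8| + |15| = 8 + 15 = 23 blocks
8: |18| + |22| = 18 + 22 = 40 blocks
9: |19| + |-7| = 19 + 7 = 26 blocks
10: |3| + |1| = 3 + 1 = 4 blocks
11: |17| + |-1| = 17 + 1 = 18 blocks
12: |-8| + |-13| = 8 + 13 = 21 blocks
13: |-19| + |-11| = 19 + 11 = 30 blocks
14: |20| + |-22| = 20 + 22 = 42 blocks
15: |6| + |14| = 6 + 14 = 20 blocks
16: |13| + |18| = 13 + 18 = 31 blocks
Threshold 2 blocks: none within range.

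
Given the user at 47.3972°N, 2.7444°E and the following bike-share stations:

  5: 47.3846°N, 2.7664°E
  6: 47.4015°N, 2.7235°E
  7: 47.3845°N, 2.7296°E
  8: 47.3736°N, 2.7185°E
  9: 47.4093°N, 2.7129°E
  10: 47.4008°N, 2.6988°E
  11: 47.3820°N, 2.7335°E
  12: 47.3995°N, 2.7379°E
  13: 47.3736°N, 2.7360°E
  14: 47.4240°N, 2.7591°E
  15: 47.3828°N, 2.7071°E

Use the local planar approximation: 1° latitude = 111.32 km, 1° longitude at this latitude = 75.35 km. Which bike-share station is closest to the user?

12

Distances from 47.3972°N, 2.7444°E:
5: √((-0.0126·111.32)² + (0.0220·75.35)²) = √(1.967377 + 2.747969) = 2.1715 km
6: √((0.0043·111.32)² + (-0.0209·75.35)²) = √(0.229131 + 2.480042) = 1.6460 km
7: √((-0.0127·111.32)² + (-0.0148·75.35)²) = √(1.998729 + 1.243626) = 1.8007 km
8: √((-0.0236·111.32)² + (-0.0259·75.35)²) = √(6.901928 + 3.808606) = 3.2727 km
9: √((0.0121·111.32)² + (-0.0315·75.35)²) = √(1.814334 + 5.633621) = 2.7291 km
10: √((0.0036·111.32)² + (-0.0456·75.35)²) = √(0.160602 + 11.805821) = 3.4593 km
11: √((-0.0152·111.32)² + (-0.0109·75.35)²) = √(2.863081 + 0.674558) = 1.8809 km
12: √((0.0023·111.32)² + (-0.0065·75.35)²) = √(0.065554 + 0.239880) = 0.5527 km
13: √((-0.0236·111.32)² + (-0.0084·75.35)²) = √(6.901928 + 0.400613) = 2.7023 km
14: √((0.0268·111.32)² + (0.0147·75.35)²) = √(8.900532 + 1.226877) = 3.1824 km
15: √((-0.0144·111.32)² + (-0.0373·75.35)²) = √(2.569635 + 7.899219) = 3.2356 km
Minimum: 12 at 0.5527 km.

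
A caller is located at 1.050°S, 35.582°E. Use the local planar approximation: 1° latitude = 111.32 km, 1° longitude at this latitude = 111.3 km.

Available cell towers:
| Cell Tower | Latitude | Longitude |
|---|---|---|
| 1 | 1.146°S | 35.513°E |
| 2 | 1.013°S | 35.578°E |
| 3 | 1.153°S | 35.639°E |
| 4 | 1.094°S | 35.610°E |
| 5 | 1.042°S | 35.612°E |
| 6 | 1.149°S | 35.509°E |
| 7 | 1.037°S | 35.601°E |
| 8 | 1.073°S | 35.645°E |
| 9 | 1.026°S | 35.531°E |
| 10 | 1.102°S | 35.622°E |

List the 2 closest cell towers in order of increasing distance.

7, 5

Distances from 1.050°S, 35.582°E:
1: √((-0.096·111.32)² + (-0.069·111.3)²) = √(114.20598 + 58.97779) = 13.160 km
2: √((0.037·111.32)² + (-0.004·111.3)²) = √(16.96484 + 0.19820) = 4.143 km
3: √((-0.103·111.32)² + (0.057·111.3)²) = √(131.46824 + 40.24760) = 13.104 km
4: √((-0.044·111.32)² + (0.028·111.3)²) = √(23.99119 + 9.71195) = 5.805 km
5: √((0.008·111.32)² + (0.030·111.3)²) = √(0.79310 + 11.14892) = 3.456 km
6: √((-0.099·111.32)² + (-0.073·111.3)²) = √(121.45539 + 66.01400) = 13.692 km
7: √((0.013·111.32)² + (0.019·111.3)²) = √(2.09427 + 4.47196) = 2.562 km
8: √((-0.023·111.32)² + (0.063·111.3)²) = √(6.55544 + 49.16674) = 7.465 km
9: √((0.024·111.32)² + (-0.051·111.3)²) = √(7.13787 + 32.22038) = 6.274 km
10: √((-0.052·111.32)² + (0.040·111.3)²) = √(33.50835 + 19.82030) = 7.303 km
Sorted: 7 (2.562 km) < 5 (3.456 km) < 2 (4.143 km) < 4 (5.805 km) < …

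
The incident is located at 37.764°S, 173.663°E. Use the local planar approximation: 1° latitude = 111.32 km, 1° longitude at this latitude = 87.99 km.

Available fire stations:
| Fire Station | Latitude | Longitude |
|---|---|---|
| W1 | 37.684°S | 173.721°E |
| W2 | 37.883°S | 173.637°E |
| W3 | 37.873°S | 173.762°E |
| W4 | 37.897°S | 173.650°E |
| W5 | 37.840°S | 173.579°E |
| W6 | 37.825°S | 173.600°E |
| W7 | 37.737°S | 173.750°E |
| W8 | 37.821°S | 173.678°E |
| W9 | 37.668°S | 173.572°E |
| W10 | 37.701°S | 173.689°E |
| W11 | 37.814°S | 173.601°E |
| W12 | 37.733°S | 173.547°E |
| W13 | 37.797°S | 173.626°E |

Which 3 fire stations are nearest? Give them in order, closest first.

W13, W8, W10

Distances from 37.764°S, 173.663°E:
W1: √((0.080·111.32)² + (0.058·87.99)²) = √(79.30971 + 26.04490) = 10.264 km
W2: √((-0.119·111.32)² + (-0.026·87.99)²) = √(175.48513 + 5.23375) = 13.443 km
W3: √((-0.109·111.32)² + (0.099·87.99)²) = √(147.23104 + 75.88170) = 14.937 km
W4: √((-0.133·111.32)² + (-0.013·87.99)²) = √(219.20461 + 1.30844) = 14.850 km
W5: √((-0.076·111.32)² + (-0.084·87.99)²) = √(71.57701 + 54.62925) = 11.234 km
W6: √((-0.061·111.32)² + (-0.063·87.99)²) = √(46.11116 + 30.72895) = 8.766 km
W7: √((0.027·111.32)² + (0.087·87.99)²) = √(9.03387 + 58.60102) = 8.224 km
W8: √((-0.057·111.32)² + (0.015·87.99)²) = √(40.26207 + 1.74200) = 6.481 km
W9: √((0.096·111.32)² + (-0.091·87.99)²) = √(114.20598 + 64.11349) = 13.354 km
W10: √((0.063·111.32)² + (0.026·87.99)²) = √(49.18441 + 5.23375) = 7.377 km
W11: √((-0.050·111.32)² + (-0.062·87.99)²) = √(30.98036 + 29.76117) = 7.794 km
W12: √((0.031·111.32)² + (-0.116·87.99)²) = √(11.90885 + 104.17958) = 10.774 km
W13: √((-0.033·111.32)² + (-0.037·87.99)²) = √(13.49504 + 10.59913) = 4.909 km
Sorted: W13 (4.909 km) < W8 (6.481 km) < W10 (7.377 km) < W11 (7.794 km) < W7 (8.224 km) < …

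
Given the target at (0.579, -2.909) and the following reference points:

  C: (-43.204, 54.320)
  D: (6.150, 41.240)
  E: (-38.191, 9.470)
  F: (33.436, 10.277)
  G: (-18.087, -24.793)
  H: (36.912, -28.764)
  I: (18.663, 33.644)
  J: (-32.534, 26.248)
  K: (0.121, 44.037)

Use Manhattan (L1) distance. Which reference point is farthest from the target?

C

Distances from (0.579, -2.909):
C: |-43.783| + |57.229| = 43.783 + 57.229 = 101.012
D: |5.571| + |44.149| = 5.571 + 44.149 = 49.720
E: |-38.770| + |12.379| = 38.770 + 12.379 = 51.149
F: |32.857| + |13.186| = 32.857 + 13.186 = 46.043
G: |-18.666| + |-21.884| = 18.666 + 21.884 = 40.550
H: |36.333| + |-25.855| = 36.333 + 25.855 = 62.188
I: |18.084| + |36.553| = 18.084 + 36.553 = 54.637
J: |-33.113| + |29.157| = 33.113 + 29.157 = 62.270
K: |-0.458| + |46.946| = 0.458 + 46.946 = 47.404
Maximum: C at 101.012.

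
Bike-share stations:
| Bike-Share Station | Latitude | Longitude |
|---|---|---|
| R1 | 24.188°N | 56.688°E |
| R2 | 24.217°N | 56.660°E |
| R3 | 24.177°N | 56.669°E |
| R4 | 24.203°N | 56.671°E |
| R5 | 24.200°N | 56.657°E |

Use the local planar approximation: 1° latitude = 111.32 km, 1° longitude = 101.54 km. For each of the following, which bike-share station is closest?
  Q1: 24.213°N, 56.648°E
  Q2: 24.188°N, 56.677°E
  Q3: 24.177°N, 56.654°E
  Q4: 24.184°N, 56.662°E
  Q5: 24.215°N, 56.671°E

Q1→R2; Q2→R1; Q3→R3; Q4→R3; Q5→R2

Q1 at 24.213°N, 56.648°E:
  R1: √((-0.025·111.32)² + (0.040·101.54)²) = √(7.74509 + 16.49659) = 4.924 km
  R2: √((0.004·111.32)² + (0.012·101.54)²) = √(0.19827 + 1.48469) = 1.297 km
  R3: √((-0.036·111.32)² + (0.021·101.54)²) = √(16.06022 + 4.54687) = 4.540 km
  R4: √((-0.010·111.32)² + (0.023·101.54)²) = √(1.23921 + 5.45419) = 2.587 km
  R5: √((-0.013·111.32)² + (0.009·101.54)²) = √(2.09427 + 0.83514) = 1.712 km
  → nearest: R2 (1.297 km)
Q2 at 24.188°N, 56.677°E:
  R1: √((0.000·111.32)² + (0.011·101.54)²) = √(0.00000 + 1.24755) = 1.117 km
  R2: √((0.029·111.32)² + (-0.017·101.54)²) = √(10.42179 + 2.97970) = 3.661 km
  R3: √((-0.011·111.32)² + (-0.008·101.54)²) = √(1.49945 + 0.65986) = 1.469 km
  R4: √((0.015·111.32)² + (-0.006·101.54)²) = √(2.78823 + 0.37117) = 1.777 km
  R5: √((0.012·111.32)² + (-0.020·101.54)²) = √(1.78447 + 4.12415) = 2.431 km
  → nearest: R1 (1.117 km)
Q3 at 24.177°N, 56.654°E:
  R1: √((0.011·111.32)² + (0.034·101.54)²) = √(1.49945 + 11.91879) = 3.663 km
  R2: √((0.040·111.32)² + (0.006·101.54)²) = √(19.82743 + 0.37117) = 4.494 km
  R3: √((0.000·111.32)² + (0.015·101.54)²) = √(0.00000 + 2.31983) = 1.523 km
  R4: √((0.026·111.32)² + (0.017·101.54)²) = √(8.37709 + 2.97970) = 3.370 km
  R5: √((0.023·111.32)² + (0.003·101.54)²) = √(6.55544 + 0.09279) = 2.578 km
  → nearest: R3 (1.523 km)
Q4 at 24.184°N, 56.662°E:
  R1: √((0.004·111.32)² + (0.026·101.54)²) = √(0.19827 + 6.96981) = 2.677 km
  R2: √((0.033·111.32)² + (-0.002·101.54)²) = √(13.49504 + 0.04124) = 3.679 km
  R3: √((-0.007·111.32)² + (0.007·101.54)²) = √(0.60721 + 0.50521) = 1.055 km
  R4: √((0.019·111.32)² + (0.009·101.54)²) = √(4.47356 + 0.83514) = 2.304 km
  R5: √((0.016·111.32)² + (-0.005·101.54)²) = √(3.17239 + 0.25776) = 1.852 km
  → nearest: R3 (1.055 km)
Q5 at 24.215°N, 56.671°E:
  R1: √((-0.027·111.32)² + (0.017·101.54)²) = √(9.03387 + 2.97970) = 3.466 km
  R2: √((0.002·111.32)² + (-0.011·101.54)²) = √(0.04957 + 1.24755) = 1.139 km
  R3: √((-0.038·111.32)² + (-0.002·101.54)²) = √(17.89425 + 0.04124) = 4.235 km
  R4: √((-0.012·111.32)² + (0.000·101.54)²) = √(1.78447 + 0.00000) = 1.336 km
  R5: √((-0.015·111.32)² + (-0.014·101.54)²) = √(2.78823 + 2.02083) = 2.193 km
  → nearest: R2 (1.139 km)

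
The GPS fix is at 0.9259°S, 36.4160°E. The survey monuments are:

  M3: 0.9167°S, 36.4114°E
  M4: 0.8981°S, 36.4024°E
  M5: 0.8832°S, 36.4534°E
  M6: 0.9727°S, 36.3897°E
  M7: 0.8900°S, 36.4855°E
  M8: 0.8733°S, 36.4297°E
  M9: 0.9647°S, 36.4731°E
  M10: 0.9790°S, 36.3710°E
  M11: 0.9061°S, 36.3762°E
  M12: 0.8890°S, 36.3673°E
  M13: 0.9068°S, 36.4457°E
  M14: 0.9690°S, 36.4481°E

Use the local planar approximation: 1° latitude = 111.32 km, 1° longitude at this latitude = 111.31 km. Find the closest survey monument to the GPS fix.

M3

Distances from 0.9259°S, 36.4160°E:
M3: √((0.0092·111.32)² + (-0.0046·111.31)²) = √(1.048871 + 0.262171) = 1.1450 km
M4: √((0.0278·111.32)² + (-0.0136·111.31)²) = √(9.577143 + 2.291639) = 3.4451 km
M5: √((0.0427·111.32)² + (0.0374·111.31)²) = √(22.594469 + 17.330519) = 6.3186 km
M6: √((-0.0468·111.32)² + (-0.0263·111.31)²) = √(27.141766 + 8.569981) = 5.9759 km
M7: √((0.0359·111.32)² + (0.0695·111.31)²) = √(15.971117 + 59.846392) = 8.7073 km
M8: √((0.0526·111.32)² + (0.0137·111.31)²) = √(34.286084 + 2.325463) = 6.0507 km
M9: √((-0.0388·111.32)² + (0.0571·111.31)²) = √(18.655627 + 40.396206) = 7.6845 km
M10: √((-0.0531·111.32)² + (-0.0450·111.31)²) = √(34.941009 + 25.089580) = 7.7479 km
M11: √((0.0198·111.32)² + (-0.0398·111.31)²) = √(4.858216 + 19.626123) = 4.9482 km
M12: √((0.0369·111.32)² + (-0.0487·111.31)²) = √(16.873265 + 29.385040) = 6.8013 km
M13: √((0.0191·111.32)² + (0.0297·111.31)²) = √(4.520777 + 10.929021) = 3.9306 km
M14: √((-0.0431·111.32)² + (0.0321·111.31)²) = √(23.019768 + 12.766693) = 5.9822 km
Minimum: M3 at 1.1450 km.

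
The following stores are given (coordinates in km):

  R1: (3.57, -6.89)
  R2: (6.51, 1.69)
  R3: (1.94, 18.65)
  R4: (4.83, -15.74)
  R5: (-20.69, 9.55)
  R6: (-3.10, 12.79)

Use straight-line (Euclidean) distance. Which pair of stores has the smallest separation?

R3 and R6

Pairwise distances:
R1–R2: √((2.94)² + (8.58)²) = √(8.6436 + 73.6164) = 9.07 km
R1–R3: √((-1.63)² + (25.54)²) = √(2.6569 + 652.2916) = 25.59 km
R1–R4: √((1.26)² + (-8.85)²) = √(1.5876 + 78.3225) = 8.94 km
R1–R5: √((-24.26)² + (16.44)²) = √(588.5476 + 270.2736) = 29.31 km
R1–R6: √((-6.67)² + (19.68)²) = √(44.4889 + 387.3024) = 20.78 km
R2–R3: √((-4.57)² + (16.96)²) = √(20.8849 + 287.6416) = 17.56 km
R2–R4: √((-1.68)² + (-17.43)²) = √(2.8224 + 303.8049) = 17.51 km
R2–R5: √((-27.20)² + (7.86)²) = √(739.8400 + 61.7796) = 28.31 km
R2–R6: √((-9.61)² + (11.10)²) = √(92.3521 + 123.2100) = 14.68 km
R3–R4: √((2.89)² + (-34.39)²) = √(8.3521 + 1182.6721) = 34.51 km
R3–R5: √((-22.63)² + (-9.10)²) = √(512.1169 + 82.8100) = 24.39 km
R3–R6: √((-5.04)² + (-5.86)²) = √(25.4016 + 34.3396) = 7.73 km
R4–R5: √((-25.52)² + (25.29)²) = √(651.2704 + 639.5841) = 35.93 km
R4–R6: √((-7.93)² + (28.53)²) = √(62.8849 + 813.9609) = 29.61 km
R5–R6: √((17.59)² + (3.24)²) = √(309.4081 + 10.4976) = 17.89 km
Closest pair: R3–R6 at 7.73 km.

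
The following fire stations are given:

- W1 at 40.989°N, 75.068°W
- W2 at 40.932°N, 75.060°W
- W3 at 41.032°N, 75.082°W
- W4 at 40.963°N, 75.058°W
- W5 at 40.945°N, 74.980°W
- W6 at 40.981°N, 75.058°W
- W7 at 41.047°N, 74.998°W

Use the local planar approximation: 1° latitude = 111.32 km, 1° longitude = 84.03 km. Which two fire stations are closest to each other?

W1 and W6

Pairwise distances:
W1–W2: √((-0.057·111.32)² + (0.008·84.03)²) = √(40.26207 + 0.45191) = 6.381 km
W1–W3: √((0.043·111.32)² + (-0.014·84.03)²) = √(22.91307 + 1.38396) = 4.929 km
W1–W4: √((-0.026·111.32)² + (0.010·84.03)²) = √(8.37709 + 0.70610) = 3.014 km
W1–W5: √((-0.044·111.32)² + (0.088·84.03)²) = √(23.99119 + 54.68070) = 8.870 km
W1–W6: √((-0.008·111.32)² + (0.010·84.03)²) = √(0.79310 + 0.70610) = 1.224 km
W1–W7: √((0.058·111.32)² + (0.070·84.03)²) = √(41.68717 + 34.59910) = 8.734 km
W2–W3: √((0.100·111.32)² + (-0.022·84.03)²) = √(123.92142 + 3.41754) = 11.284 km
W2–W4: √((0.031·111.32)² + (0.002·84.03)²) = √(11.90885 + 0.02824) = 3.455 km
W2–W5: √((0.013·111.32)² + (0.080·84.03)²) = √(2.09427 + 45.19066) = 6.876 km
W2–W6: √((0.049·111.32)² + (0.002·84.03)²) = √(29.75353 + 0.02824) = 5.457 km
W2–W7: √((0.115·111.32)² + (0.062·84.03)²) = √(163.88608 + 27.14264) = 13.821 km
W3–W4: √((-0.069·111.32)² + (0.024·84.03)²) = √(58.99899 + 4.06716) = 7.941 km
W3–W5: √((-0.087·111.32)² + (0.102·84.03)²) = √(93.79613 + 73.46307) = 12.933 km
W3–W6: √((-0.051·111.32)² + (0.024·84.03)²) = √(32.23196 + 4.06716) = 6.025 km
W3–W7: √((0.015·111.32)² + (0.084·84.03)²) = √(2.78823 + 49.82270) = 7.253 km
W4–W5: √((-0.018·111.32)² + (0.078·84.03)²) = √(4.01505 + 42.95937) = 6.854 km
W4–W6: √((0.018·111.32)² + (0.000·84.03)²) = √(4.01505 + 0.00000) = 2.004 km
W4–W7: √((0.084·111.32)² + (0.060·84.03)²) = √(87.43896 + 25.41975) = 10.623 km
W5–W6: √((0.036·111.32)² + (-0.078·84.03)²) = √(16.06022 + 42.95937) = 7.682 km
W5–W7: √((0.102·111.32)² + (-0.018·84.03)²) = √(128.92785 + 2.28778) = 11.455 km
W6–W7: √((0.066·111.32)² + (0.060·84.03)²) = √(53.98017 + 25.41975) = 8.911 km
Closest pair: W1–W6 at 1.224 km.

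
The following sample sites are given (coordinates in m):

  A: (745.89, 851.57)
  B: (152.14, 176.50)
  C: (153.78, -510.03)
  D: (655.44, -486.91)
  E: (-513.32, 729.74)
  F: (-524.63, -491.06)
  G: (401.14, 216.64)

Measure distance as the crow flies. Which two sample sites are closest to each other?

B and G

Pairwise distances:
A–B: 899.03 m
A–C: 1484.77 m
A–D: 1341.53 m
A–E: 1265.09 m
A–F: 1848.48 m
A–G: 722.49 m
B–C: 686.53 m
B–D: 832.72 m
B–E: 865.40 m
B–F: 950.61 m
B–G: 252.21 m
C–D: 502.19 m
C–E: 1407.85 m
C–F: 678.68 m
C–G: 767.62 m
D–E: 1687.08 m
D–F: 1180.08 m
D–G: 748.10 m
E–F: 1220.85 m
E–G: 1048.57 m
F–G: 1165.29 m
Closest pair: B–G at 252.21 m.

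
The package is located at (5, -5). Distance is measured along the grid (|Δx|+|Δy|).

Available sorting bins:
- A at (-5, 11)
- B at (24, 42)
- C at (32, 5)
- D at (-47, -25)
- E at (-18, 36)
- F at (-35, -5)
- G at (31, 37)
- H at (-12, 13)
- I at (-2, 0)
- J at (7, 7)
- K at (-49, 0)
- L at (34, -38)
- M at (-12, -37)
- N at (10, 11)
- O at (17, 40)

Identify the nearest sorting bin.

Distances from (5, -5):
A: 26
B: 66
C: 37
D: 72
E: 64
F: 40
G: 68
H: 35
I: 12
J: 14
K: 59
L: 62
M: 49
N: 21
O: 57
Minimum: I at 12.

I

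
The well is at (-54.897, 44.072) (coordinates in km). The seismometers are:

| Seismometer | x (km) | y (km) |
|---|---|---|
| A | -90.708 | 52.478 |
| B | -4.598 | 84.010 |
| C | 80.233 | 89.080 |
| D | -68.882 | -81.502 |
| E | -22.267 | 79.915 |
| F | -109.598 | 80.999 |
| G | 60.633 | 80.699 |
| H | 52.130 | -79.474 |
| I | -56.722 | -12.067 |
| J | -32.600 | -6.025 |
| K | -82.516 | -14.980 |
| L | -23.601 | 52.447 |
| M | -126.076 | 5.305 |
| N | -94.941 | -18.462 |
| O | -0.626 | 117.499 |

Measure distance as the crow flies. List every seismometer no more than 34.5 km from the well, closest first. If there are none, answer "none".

Distances from (-54.897, 44.072):
A: 36.784 km
B: 64.226 km
C: 142.428 km
D: 126.350 km
E: 48.471 km
F: 65.999 km
G: 121.197 km
H: 163.458 km
I: 56.169 km
J: 54.835 km
K: 65.192 km
L: 32.397 km
M: 81.051 km
N: 74.256 km
O: 91.306 km
Threshold 34.5 km: L (32.397 km) is within range.

L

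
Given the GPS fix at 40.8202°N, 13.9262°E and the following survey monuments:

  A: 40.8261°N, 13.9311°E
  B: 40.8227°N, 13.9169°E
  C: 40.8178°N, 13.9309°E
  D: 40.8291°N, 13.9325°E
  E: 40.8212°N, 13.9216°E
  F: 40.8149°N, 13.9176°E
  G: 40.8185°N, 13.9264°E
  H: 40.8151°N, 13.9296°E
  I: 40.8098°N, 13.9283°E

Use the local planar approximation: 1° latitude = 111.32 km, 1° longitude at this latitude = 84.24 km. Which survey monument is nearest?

Distances from 40.8202°N, 13.9262°E:
A: 0.7757 km
B: 0.8314 km
C: 0.4776 km
D: 1.1239 km
E: 0.4032 km
F: 0.9343 km
G: 0.1900 km
H: 0.6359 km
I: 1.1712 km
Minimum: G at 0.1900 km.

G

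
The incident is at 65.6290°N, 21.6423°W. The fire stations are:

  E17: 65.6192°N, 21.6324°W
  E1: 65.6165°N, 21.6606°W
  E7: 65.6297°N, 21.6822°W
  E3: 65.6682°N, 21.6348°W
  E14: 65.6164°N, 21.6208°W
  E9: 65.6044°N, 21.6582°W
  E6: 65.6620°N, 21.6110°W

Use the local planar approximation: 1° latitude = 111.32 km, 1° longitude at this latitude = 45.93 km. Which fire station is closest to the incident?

E17

Distances from 65.6290°N, 21.6423°W:
E17: √((-0.0098·111.32)² + (0.0099·45.93)²) = √(1.190141 + 0.206758) = 1.1819 km
E1: √((-0.0125·111.32)² + (-0.0183·45.93)²) = √(1.936272 + 0.706472) = 1.6257 km
E7: √((0.0007·111.32)² + (-0.0399·45.93)²) = √(0.006072 + 3.358448) = 1.8343 km
E3: √((0.0392·111.32)² + (0.0075·45.93)²) = √(19.042262 + 0.118663) = 4.3773 km
E14: √((-0.0126·111.32)² + (0.0215·45.93)²) = √(1.967377 + 0.975146) = 1.7154 km
E9: √((-0.0246·111.32)² + (-0.0159·45.93)²) = √(7.499229 + 0.533319) = 2.8342 km
E6: √((0.0330·111.32)² + (0.0313·45.93)²) = √(13.495043 + 2.066720) = 3.9448 km
Minimum: E17 at 1.1819 km.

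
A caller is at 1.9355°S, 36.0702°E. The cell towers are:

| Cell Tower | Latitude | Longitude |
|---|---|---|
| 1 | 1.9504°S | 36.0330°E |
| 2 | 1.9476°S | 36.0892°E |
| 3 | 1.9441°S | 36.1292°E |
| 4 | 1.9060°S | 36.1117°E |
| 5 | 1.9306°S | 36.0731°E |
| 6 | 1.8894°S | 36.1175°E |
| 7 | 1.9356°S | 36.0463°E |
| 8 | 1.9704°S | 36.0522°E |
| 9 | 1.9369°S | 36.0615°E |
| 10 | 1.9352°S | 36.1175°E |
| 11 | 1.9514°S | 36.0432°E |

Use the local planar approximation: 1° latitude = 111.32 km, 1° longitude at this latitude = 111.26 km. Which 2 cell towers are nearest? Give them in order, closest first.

5, 9

Distances from 1.9355°S, 36.0702°E:
1: 4.4589 km
2: 2.5066 km
3: 6.6338 km
4: 5.6660 km
5: 0.6338 km
6: 7.3506 km
7: 2.6591 km
8: 4.3709 km
9: 0.9804 km
10: 5.2627 km
11: 3.4867 km
Sorted: 5 (0.6338 km) < 9 (0.9804 km) < 2 (2.5066 km) < 7 (2.6591 km) < …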